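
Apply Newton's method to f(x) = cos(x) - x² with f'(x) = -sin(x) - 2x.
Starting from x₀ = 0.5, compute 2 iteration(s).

f(x) = cos(x) - x²
f'(x) = -sin(x) - 2x
x₀ = 0.5

Newton-Raphson formula: x_{n+1} = x_n - f(x_n)/f'(x_n)

Iteration 1:
  f(0.500000) = 0.627583
  f'(0.500000) = -1.479426
  x_1 = 0.500000 - 0.627583/(-1.479426) = 0.924207
Iteration 2:
  f(0.924207) = -0.251691
  f'(0.924207) = -2.646557
  x_2 = 0.924207 - (-0.251691)/(-2.646557) = 0.829106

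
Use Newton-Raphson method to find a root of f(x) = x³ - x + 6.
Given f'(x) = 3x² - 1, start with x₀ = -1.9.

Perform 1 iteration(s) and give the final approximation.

f(x) = x³ - x + 6
f'(x) = 3x² - 1
x₀ = -1.9

Newton-Raphson formula: x_{n+1} = x_n - f(x_n)/f'(x_n)

Iteration 1:
  f(-1.900000) = 1.041000
  f'(-1.900000) = 9.830000
  x_1 = -1.900000 - 1.041000/9.830000 = -2.005900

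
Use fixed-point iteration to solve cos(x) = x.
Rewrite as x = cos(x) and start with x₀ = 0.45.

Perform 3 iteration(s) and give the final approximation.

Equation: cos(x) = x
Fixed-point form: x = cos(x)
x₀ = 0.45

x_1 = g(0.450000) = 0.900447
x_2 = g(0.900447) = 0.621260
x_3 = g(0.621260) = 0.813146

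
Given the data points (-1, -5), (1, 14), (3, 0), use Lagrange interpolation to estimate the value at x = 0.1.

Lagrange interpolation formula:
P(x) = Σ yᵢ × Lᵢ(x)
where Lᵢ(x) = Π_{j≠i} (x - xⱼ)/(xᵢ - xⱼ)

L_0(0.1) = (0.1 - 1)/(-1 - 1) × (0.1 - 3)/(-1 - 3) = 0.326250
L_1(0.1) = (0.1 - (-1))/(1 - (-1)) × (0.1 - 3)/(1 - 3) = 0.797500
L_2(0.1) = (0.1 - (-1))/(3 - (-1)) × (0.1 - 1)/(3 - 1) = -0.123750

P(0.1) = (-5)×L_0(0.1) + 14×L_1(0.1) + 0×L_2(0.1)
P(0.1) = 9.533750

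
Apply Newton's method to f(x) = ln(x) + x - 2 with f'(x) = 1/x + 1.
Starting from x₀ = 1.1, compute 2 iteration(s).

f(x) = ln(x) + x - 2
f'(x) = 1/x + 1
x₀ = 1.1

Newton-Raphson formula: x_{n+1} = x_n - f(x_n)/f'(x_n)

Iteration 1:
  f(1.100000) = -0.804690
  f'(1.100000) = 1.909091
  x_1 = 1.100000 - (-0.804690)/1.909091 = 1.521504
Iteration 2:
  f(1.521504) = -0.058796
  f'(1.521504) = 1.657244
  x_2 = 1.521504 - (-0.058796)/1.657244 = 1.556983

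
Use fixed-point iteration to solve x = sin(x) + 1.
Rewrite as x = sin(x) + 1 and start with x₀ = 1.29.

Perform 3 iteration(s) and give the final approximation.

Equation: x = sin(x) + 1
Fixed-point form: x = sin(x) + 1
x₀ = 1.29

x_1 = g(1.290000) = 1.960835
x_2 = g(1.960835) = 1.924894
x_3 = g(1.924894) = 1.937960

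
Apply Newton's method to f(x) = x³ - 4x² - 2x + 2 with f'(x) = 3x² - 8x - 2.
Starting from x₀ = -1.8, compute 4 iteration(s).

f(x) = x³ - 4x² - 2x + 2
f'(x) = 3x² - 8x - 2
x₀ = -1.8

Newton-Raphson formula: x_{n+1} = x_n - f(x_n)/f'(x_n)

Iteration 1:
  f(-1.800000) = -13.192000
  f'(-1.800000) = 22.120000
  x_1 = -1.800000 - (-13.192000)/22.120000 = -1.203617
Iteration 2:
  f(-1.203617) = -3.131210
  f'(-1.203617) = 11.975012
  x_2 = -1.203617 - (-3.131210)/11.975012 = -0.942138
Iteration 3:
  f(-0.942138) = -0.502484
  f'(-0.942138) = 8.199976
  x_3 = -0.942138 - (-0.502484)/8.199976 = -0.880859
Iteration 4:
  f(-0.880859) = -0.025404
  f'(-0.880859) = 7.374613
  x_4 = -0.880859 - (-0.025404)/7.374613 = -0.877414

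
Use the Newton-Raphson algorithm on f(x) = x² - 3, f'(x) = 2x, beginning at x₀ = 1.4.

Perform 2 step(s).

f(x) = x² - 3
f'(x) = 2x
x₀ = 1.4

Newton-Raphson formula: x_{n+1} = x_n - f(x_n)/f'(x_n)

Iteration 1:
  f(1.400000) = -1.040000
  f'(1.400000) = 2.800000
  x_1 = 1.400000 - (-1.040000)/2.800000 = 1.771429
Iteration 2:
  f(1.771429) = 0.137959
  f'(1.771429) = 3.542857
  x_2 = 1.771429 - 0.137959/3.542857 = 1.732488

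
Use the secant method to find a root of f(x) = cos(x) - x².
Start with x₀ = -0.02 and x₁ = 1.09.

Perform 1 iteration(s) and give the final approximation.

f(x) = cos(x) - x²
x₀ = -0.02, x₁ = 1.09

Secant formula: x_{n+1} = x_n - f(x_n)(x_n - x_{n-1})/(f(x_n) - f(x_{n-1}))

Iteration 1:
  f(-0.020000) = 0.999400
  f(1.090000) = -0.725615
  x_2 = 1.090000 - (-0.725615)×(1.090000 - (-0.020000))/(-0.725615 - 0.999400)
       = 0.623087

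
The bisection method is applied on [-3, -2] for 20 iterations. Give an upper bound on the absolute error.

Bisection error bound: |error| ≤ (b-a)/2^n
|error| ≤ (-2 - (-3))/2^20 = 1/2^20
|error| ≤ 0.0000009537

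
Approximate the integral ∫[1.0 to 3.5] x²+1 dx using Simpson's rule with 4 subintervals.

f(x) = x²+1
a = 1.0, b = 3.5, n = 4
h = (b - a)/n = 0.625000

Simpson's rule: (h/3)[f(x₀) + 4f(x₁) + 2f(x₂) + ... + f(xₙ)]

x_0 = 1.0000, f(x_0) = 2.000000, coefficient = 1
x_1 = 1.6250, f(x_1) = 3.640625, coefficient = 4
x_2 = 2.2500, f(x_2) = 6.062500, coefficient = 2
x_3 = 2.8750, f(x_3) = 9.265625, coefficient = 4
x_4 = 3.5000, f(x_4) = 13.250000, coefficient = 1

I ≈ (0.625000/3) × 79.000000 = 16.458333
Exact value: 16.458333
Error: 0.000000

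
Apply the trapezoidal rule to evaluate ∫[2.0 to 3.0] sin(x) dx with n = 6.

f(x) = sin(x)
a = 2.0, b = 3.0, n = 6
h = (b - a)/n = 0.166667

Trapezoidal rule: (h/2)[f(x₀) + 2f(x₁) + 2f(x₂) + ... + f(xₙ)]

x_0 = 2.0000, f(x_0) = 0.909297, coefficient = 1
x_1 = 2.1667, f(x_1) = 0.827660, coefficient = 2
x_2 = 2.3333, f(x_2) = 0.723086, coefficient = 2
x_3 = 2.5000, f(x_3) = 0.598472, coefficient = 2
x_4 = 2.6667, f(x_4) = 0.457273, coefficient = 2
x_5 = 2.8333, f(x_5) = 0.303400, coefficient = 2
x_6 = 3.0000, f(x_6) = 0.141120, coefficient = 1

I ≈ (0.166667/2) × 6.870200 = 0.572517
Exact value: 0.573846
Error: 0.001329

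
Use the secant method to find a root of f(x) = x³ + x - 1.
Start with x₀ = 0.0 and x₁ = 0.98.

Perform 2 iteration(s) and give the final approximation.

f(x) = x³ + x - 1
x₀ = 0.0, x₁ = 0.98

Secant formula: x_{n+1} = x_n - f(x_n)(x_n - x_{n-1})/(f(x_n) - f(x_{n-1}))

Iteration 1:
  f(0.000000) = -1.000000
  f(0.980000) = 0.921192
  x_2 = 0.980000 - 0.921192×(0.980000 - 0.000000)/(0.921192 - (-1.000000))
       = 0.510100
Iteration 2:
  f(0.980000) = 0.921192
  f(0.510100) = -0.357171
  x_3 = 0.510100 - (-0.357171)×(0.510100 - 0.980000)/(-0.357171 - 0.921192)
       = 0.641389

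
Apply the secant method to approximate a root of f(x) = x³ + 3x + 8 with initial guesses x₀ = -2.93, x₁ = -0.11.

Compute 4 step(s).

f(x) = x³ + 3x + 8
x₀ = -2.93, x₁ = -0.11

Secant formula: x_{n+1} = x_n - f(x_n)(x_n - x_{n-1})/(f(x_n) - f(x_{n-1}))

Iteration 1:
  f(-2.930000) = -25.943757
  f(-0.110000) = 7.668669
  x_2 = -0.110000 - 7.668669×(-0.110000 - (-2.930000))/(7.668669 - (-25.943757))
       = -0.753382
Iteration 2:
  f(-0.110000) = 7.668669
  f(-0.753382) = 5.312244
  x_3 = -0.753382 - 5.312244×(-0.753382 - (-0.110000))/(5.312244 - 7.668669)
       = -2.203802
Iteration 3:
  f(-0.753382) = 5.312244
  f(-2.203802) = -9.314703
  x_4 = -2.203802 - (-9.314703)×(-2.203802 - (-0.753382))/(-9.314703 - 5.312244)
       = -1.280149
Iteration 4:
  f(-2.203802) = -9.314703
  f(-1.280149) = 2.061671
  x_5 = -1.280149 - 2.061671×(-1.280149 - (-2.203802))/(2.061671 - (-9.314703))
       = -1.447537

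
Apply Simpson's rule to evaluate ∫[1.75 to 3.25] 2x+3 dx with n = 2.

f(x) = 2x+3
a = 1.75, b = 3.25, n = 2
h = (b - a)/n = 0.750000

Simpson's rule: (h/3)[f(x₀) + 4f(x₁) + 2f(x₂) + ... + f(xₙ)]

x_0 = 1.7500, f(x_0) = 6.500000, coefficient = 1
x_1 = 2.5000, f(x_1) = 8.000000, coefficient = 4
x_2 = 3.2500, f(x_2) = 9.500000, coefficient = 1

I ≈ (0.750000/3) × 48.000000 = 12.000000
Exact value: 12.000000
Error: 0.000000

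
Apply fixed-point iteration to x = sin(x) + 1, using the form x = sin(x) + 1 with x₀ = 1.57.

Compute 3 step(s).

Equation: x = sin(x) + 1
Fixed-point form: x = sin(x) + 1
x₀ = 1.57

x_1 = g(1.570000) = 2.000000
x_2 = g(2.000000) = 1.909298
x_3 = g(1.909298) = 1.943253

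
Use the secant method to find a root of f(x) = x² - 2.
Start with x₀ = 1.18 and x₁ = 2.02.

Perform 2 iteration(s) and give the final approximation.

f(x) = x² - 2
x₀ = 1.18, x₁ = 2.02

Secant formula: x_{n+1} = x_n - f(x_n)(x_n - x_{n-1})/(f(x_n) - f(x_{n-1}))

Iteration 1:
  f(1.180000) = -0.607600
  f(2.020000) = 2.080400
  x_2 = 2.020000 - 2.080400×(2.020000 - 1.180000)/(2.080400 - (-0.607600))
       = 1.369875
Iteration 2:
  f(2.020000) = 2.080400
  f(1.369875) = -0.123442
  x_3 = 1.369875 - (-0.123442)×(1.369875 - 2.020000)/(-0.123442 - 2.080400)
       = 1.406290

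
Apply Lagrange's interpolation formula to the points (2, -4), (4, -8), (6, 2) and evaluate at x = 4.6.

Lagrange interpolation formula:
P(x) = Σ yᵢ × Lᵢ(x)
where Lᵢ(x) = Π_{j≠i} (x - xⱼ)/(xᵢ - xⱼ)

L_0(4.6) = (4.6 - 4)/(2 - 4) × (4.6 - 6)/(2 - 6) = -0.105000
L_1(4.6) = (4.6 - 2)/(4 - 2) × (4.6 - 6)/(4 - 6) = 0.910000
L_2(4.6) = (4.6 - 2)/(6 - 2) × (4.6 - 4)/(6 - 4) = 0.195000

P(4.6) = (-4)×L_0(4.6) + (-8)×L_1(4.6) + 2×L_2(4.6)
P(4.6) = -6.470000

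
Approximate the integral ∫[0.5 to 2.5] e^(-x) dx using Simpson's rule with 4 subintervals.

f(x) = e^(-x)
a = 0.5, b = 2.5, n = 4
h = (b - a)/n = 0.500000

Simpson's rule: (h/3)[f(x₀) + 4f(x₁) + 2f(x₂) + ... + f(xₙ)]

x_0 = 0.5000, f(x_0) = 0.606531, coefficient = 1
x_1 = 1.0000, f(x_1) = 0.367879, coefficient = 4
x_2 = 1.5000, f(x_2) = 0.223130, coefficient = 2
x_3 = 2.0000, f(x_3) = 0.135335, coefficient = 4
x_4 = 2.5000, f(x_4) = 0.082085, coefficient = 1

I ≈ (0.500000/3) × 3.147735 = 0.524622
Exact value: 0.524446
Error: 0.000177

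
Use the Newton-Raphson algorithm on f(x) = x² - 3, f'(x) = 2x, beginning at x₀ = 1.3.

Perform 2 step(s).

f(x) = x² - 3
f'(x) = 2x
x₀ = 1.3

Newton-Raphson formula: x_{n+1} = x_n - f(x_n)/f'(x_n)

Iteration 1:
  f(1.300000) = -1.310000
  f'(1.300000) = 2.600000
  x_1 = 1.300000 - (-1.310000)/2.600000 = 1.803846
Iteration 2:
  f(1.803846) = 0.253861
  f'(1.803846) = 3.607692
  x_2 = 1.803846 - 0.253861/3.607692 = 1.733480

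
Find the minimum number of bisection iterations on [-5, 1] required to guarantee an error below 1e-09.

We need (b-a)/2^n ≤ 1e-09
(1 - (-5))/2^n ≤ 1e-09
6/2^n ≤ 1e-09
2^n ≥ 6000000000
n ≥ log₂(6000000000) = 32.48
n ≥ 33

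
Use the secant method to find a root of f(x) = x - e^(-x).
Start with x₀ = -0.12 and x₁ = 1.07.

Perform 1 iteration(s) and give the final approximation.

f(x) = x - e^(-x)
x₀ = -0.12, x₁ = 1.07

Secant formula: x_{n+1} = x_n - f(x_n)(x_n - x_{n-1})/(f(x_n) - f(x_{n-1}))

Iteration 1:
  f(-0.120000) = -1.247497
  f(1.070000) = 0.726991
  x_2 = 1.070000 - 0.726991×(1.070000 - (-0.120000))/(0.726991 - (-1.247497))
       = 0.631851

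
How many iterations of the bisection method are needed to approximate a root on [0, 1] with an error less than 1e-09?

We need (b-a)/2^n ≤ 1e-09
(1 - 0)/2^n ≤ 1e-09
1/2^n ≤ 1e-09
2^n ≥ 1000000000
n ≥ log₂(1000000000) = 29.90
n ≥ 30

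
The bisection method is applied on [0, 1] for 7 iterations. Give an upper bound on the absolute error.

Bisection error bound: |error| ≤ (b-a)/2^n
|error| ≤ (1 - 0)/2^7 = 1/2^7
|error| ≤ 0.0078125000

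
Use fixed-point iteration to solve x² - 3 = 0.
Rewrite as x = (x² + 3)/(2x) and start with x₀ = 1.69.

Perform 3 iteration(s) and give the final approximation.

Equation: x² - 3 = 0
Fixed-point form: x = (x² + 3)/(2x)
x₀ = 1.69

x_1 = g(1.690000) = 1.732574
x_2 = g(1.732574) = 1.732051
x_3 = g(1.732051) = 1.732051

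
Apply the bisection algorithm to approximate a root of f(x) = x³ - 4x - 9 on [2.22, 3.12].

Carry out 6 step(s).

f(x) = x³ - 4x - 9
Initial interval: [2.22, 3.12]

Iteration 1:
  c_1 = (2.220000 + 3.120000)/2 = 2.670000
  f(c_1) = f(2.670000) = -0.645837
  f(a) × f(c) ≥ 0, new interval: [2.670000, 3.120000]
Iteration 2:
  c_2 = (2.670000 + 3.120000)/2 = 2.895000
  f(c_2) = f(2.895000) = 3.683067
  f(a) × f(c) < 0, new interval: [2.670000, 2.895000]
Iteration 3:
  c_3 = (2.670000 + 2.895000)/2 = 2.782500
  f(c_3) = f(2.782500) = 1.412967
  f(a) × f(c) < 0, new interval: [2.670000, 2.782500]
Iteration 4:
  c_4 = (2.670000 + 2.782500)/2 = 2.726250
  f(c_4) = f(2.726250) = 0.357687
  f(a) × f(c) < 0, new interval: [2.670000, 2.726250]
Iteration 5:
  c_5 = (2.670000 + 2.726250)/2 = 2.698125
  f(c_5) = f(2.698125) = -0.150478
  f(a) × f(c) ≥ 0, new interval: [2.698125, 2.726250]
Iteration 6:
  c_6 = (2.698125 + 2.726250)/2 = 2.712187
  f(c_6) = f(2.712187) = 0.101996
  f(a) × f(c) < 0, new interval: [2.698125, 2.712187]

After 6 iteration(s), the approximation is c_6 = 2.712187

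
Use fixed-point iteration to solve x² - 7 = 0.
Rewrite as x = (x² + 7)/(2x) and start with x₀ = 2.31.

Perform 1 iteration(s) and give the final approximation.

Equation: x² - 7 = 0
Fixed-point form: x = (x² + 7)/(2x)
x₀ = 2.31

x_1 = g(2.310000) = 2.670152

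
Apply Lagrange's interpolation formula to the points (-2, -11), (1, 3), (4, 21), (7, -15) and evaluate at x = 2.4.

Lagrange interpolation formula:
P(x) = Σ yᵢ × Lᵢ(x)
where Lᵢ(x) = Π_{j≠i} (x - xⱼ)/(xᵢ - xⱼ)

L_0(2.4) = (2.4 - 1)/(-2 - 1) × (2.4 - 4)/(-2 - 4) × (2.4 - 7)/(-2 - 7) = -0.063605
L_1(2.4) = (2.4 - (-2))/(1 - (-2)) × (2.4 - 4)/(1 - 4) × (2.4 - 7)/(1 - 7) = 0.599704
L_2(2.4) = (2.4 - (-2))/(4 - (-2)) × (2.4 - 1)/(4 - 1) × (2.4 - 7)/(4 - 7) = 0.524741
L_3(2.4) = (2.4 - (-2))/(7 - (-2)) × (2.4 - 1)/(7 - 1) × (2.4 - 4)/(7 - 4) = -0.060840

P(2.4) = (-11)×L_0(2.4) + 3×L_1(2.4) + 21×L_2(2.4) + (-15)×L_3(2.4)
P(2.4) = 14.430914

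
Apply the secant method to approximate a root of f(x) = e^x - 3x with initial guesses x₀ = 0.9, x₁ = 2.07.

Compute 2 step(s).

f(x) = e^x - 3x
x₀ = 0.9, x₁ = 2.07

Secant formula: x_{n+1} = x_n - f(x_n)(x_n - x_{n-1})/(f(x_n) - f(x_{n-1}))

Iteration 1:
  f(0.900000) = -0.240397
  f(2.070000) = 1.714823
  x_2 = 2.070000 - 1.714823×(2.070000 - 0.900000)/(1.714823 - (-0.240397))
       = 1.043853
Iteration 2:
  f(2.070000) = 1.714823
  f(1.043853) = -0.291420
  x_3 = 1.043853 - (-0.291420)×(1.043853 - 2.070000)/(-0.291420 - 1.714823)
       = 1.192908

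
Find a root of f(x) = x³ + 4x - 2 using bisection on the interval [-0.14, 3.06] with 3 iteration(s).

f(x) = x³ + 4x - 2
Initial interval: [-0.14, 3.06]

Iteration 1:
  c_1 = (-0.140000 + 3.060000)/2 = 1.460000
  f(c_1) = f(1.460000) = 6.952136
  f(a) × f(c) < 0, new interval: [-0.140000, 1.460000]
Iteration 2:
  c_2 = (-0.140000 + 1.460000)/2 = 0.660000
  f(c_2) = f(0.660000) = 0.927496
  f(a) × f(c) < 0, new interval: [-0.140000, 0.660000]
Iteration 3:
  c_3 = (-0.140000 + 0.660000)/2 = 0.260000
  f(c_3) = f(0.260000) = -0.942424
  f(a) × f(c) ≥ 0, new interval: [0.260000, 0.660000]

After 3 iteration(s), the approximation is c_3 = 0.260000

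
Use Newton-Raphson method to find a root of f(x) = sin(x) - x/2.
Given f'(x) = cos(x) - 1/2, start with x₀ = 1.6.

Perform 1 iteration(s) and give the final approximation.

f(x) = sin(x) - x/2
f'(x) = cos(x) - 1/2
x₀ = 1.6

Newton-Raphson formula: x_{n+1} = x_n - f(x_n)/f'(x_n)

Iteration 1:
  f(1.600000) = 0.199574
  f'(1.600000) = -0.529200
  x_1 = 1.600000 - 0.199574/(-0.529200) = 1.977124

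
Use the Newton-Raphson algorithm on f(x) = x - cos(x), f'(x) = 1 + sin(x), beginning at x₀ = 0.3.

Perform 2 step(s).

f(x) = x - cos(x)
f'(x) = 1 + sin(x)
x₀ = 0.3

Newton-Raphson formula: x_{n+1} = x_n - f(x_n)/f'(x_n)

Iteration 1:
  f(0.300000) = -0.655336
  f'(0.300000) = 1.295520
  x_1 = 0.300000 - (-0.655336)/1.295520 = 0.805848
Iteration 2:
  f(0.805848) = 0.113349
  f'(0.805848) = 1.721418
  x_2 = 0.805848 - 0.113349/1.721418 = 0.740002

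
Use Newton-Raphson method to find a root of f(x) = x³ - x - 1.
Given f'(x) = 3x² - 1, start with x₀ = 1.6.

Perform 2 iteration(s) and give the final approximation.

f(x) = x³ - x - 1
f'(x) = 3x² - 1
x₀ = 1.6

Newton-Raphson formula: x_{n+1} = x_n - f(x_n)/f'(x_n)

Iteration 1:
  f(1.600000) = 1.496000
  f'(1.600000) = 6.680000
  x_1 = 1.600000 - 1.496000/6.680000 = 1.376048
Iteration 2:
  f(1.376048) = 0.229510
  f'(1.376048) = 4.680524
  x_2 = 1.376048 - 0.229510/4.680524 = 1.327013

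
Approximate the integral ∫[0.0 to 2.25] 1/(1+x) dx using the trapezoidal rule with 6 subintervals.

f(x) = 1/(1+x)
a = 0.0, b = 2.25, n = 6
h = (b - a)/n = 0.375000

Trapezoidal rule: (h/2)[f(x₀) + 2f(x₁) + 2f(x₂) + ... + f(xₙ)]

x_0 = 0.0000, f(x_0) = 1.000000, coefficient = 1
x_1 = 0.3750, f(x_1) = 0.727273, coefficient = 2
x_2 = 0.7500, f(x_2) = 0.571429, coefficient = 2
x_3 = 1.1250, f(x_3) = 0.470588, coefficient = 2
x_4 = 1.5000, f(x_4) = 0.400000, coefficient = 2
x_5 = 1.8750, f(x_5) = 0.347826, coefficient = 2
x_6 = 2.2500, f(x_6) = 0.307692, coefficient = 1

I ≈ (0.375000/2) × 6.341924 = 1.189111
Exact value: 1.178655
Error: 0.010456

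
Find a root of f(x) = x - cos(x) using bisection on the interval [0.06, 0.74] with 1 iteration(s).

f(x) = x - cos(x)
Initial interval: [0.06, 0.74]

Iteration 1:
  c_1 = (0.060000 + 0.740000)/2 = 0.400000
  f(c_1) = f(0.400000) = -0.521061
  f(a) × f(c) ≥ 0, new interval: [0.400000, 0.740000]

After 1 iteration(s), the approximation is c_1 = 0.400000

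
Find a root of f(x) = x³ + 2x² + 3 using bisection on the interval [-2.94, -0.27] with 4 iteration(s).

f(x) = x³ + 2x² + 3
Initial interval: [-2.94, -0.27]

Iteration 1:
  c_1 = (-2.940000 + (-0.270000))/2 = -1.605000
  f(c_1) = f(-1.605000) = 4.017530
  f(a) × f(c) < 0, new interval: [-2.940000, -1.605000]
Iteration 2:
  c_2 = (-2.940000 + (-1.605000))/2 = -2.272500
  f(c_2) = f(-2.272500) = 1.592740
  f(a) × f(c) < 0, new interval: [-2.940000, -2.272500]
Iteration 3:
  c_3 = (-2.940000 + (-2.272500))/2 = -2.606250
  f(c_3) = f(-2.606250) = -1.117977
  f(a) × f(c) ≥ 0, new interval: [-2.606250, -2.272500]
Iteration 4:
  c_4 = (-2.606250 + (-2.272500))/2 = -2.439375
  f(c_4) = f(-2.439375) = 0.385477
  f(a) × f(c) < 0, new interval: [-2.606250, -2.439375]

After 4 iteration(s), the approximation is c_4 = -2.439375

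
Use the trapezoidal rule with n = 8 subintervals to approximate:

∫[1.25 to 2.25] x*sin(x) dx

f(x) = x*sin(x)
a = 1.25, b = 2.25, n = 8
h = (b - a)/n = 0.125000

Trapezoidal rule: (h/2)[f(x₀) + 2f(x₁) + 2f(x₂) + ... + f(xₙ)]

x_0 = 1.2500, f(x_0) = 1.186231, coefficient = 1
x_1 = 1.3750, f(x_1) = 1.348728, coefficient = 2
x_2 = 1.5000, f(x_2) = 1.496242, coefficient = 2
x_3 = 1.6250, f(x_3) = 1.622613, coefficient = 2
x_4 = 1.7500, f(x_4) = 1.721975, coefficient = 2
x_5 = 1.8750, f(x_5) = 1.788911, coefficient = 2
x_6 = 2.0000, f(x_6) = 1.818595, coefficient = 2
x_7 = 2.1250, f(x_7) = 1.806930, coefficient = 2
x_8 = 2.2500, f(x_8) = 1.750665, coefficient = 1

I ≈ (0.125000/2) × 26.144884 = 1.634055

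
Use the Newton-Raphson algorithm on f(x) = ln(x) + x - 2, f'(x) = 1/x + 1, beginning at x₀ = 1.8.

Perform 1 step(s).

f(x) = ln(x) + x - 2
f'(x) = 1/x + 1
x₀ = 1.8

Newton-Raphson formula: x_{n+1} = x_n - f(x_n)/f'(x_n)

Iteration 1:
  f(1.800000) = 0.387787
  f'(1.800000) = 1.555556
  x_1 = 1.800000 - 0.387787/1.555556 = 1.550709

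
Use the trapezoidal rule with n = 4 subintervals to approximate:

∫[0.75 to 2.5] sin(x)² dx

f(x) = sin(x)²
a = 0.75, b = 2.5, n = 4
h = (b - a)/n = 0.437500

Trapezoidal rule: (h/2)[f(x₀) + 2f(x₁) + 2f(x₂) + ... + f(xₙ)]

x_0 = 0.7500, f(x_0) = 0.464631, coefficient = 1
x_1 = 1.1875, f(x_1) = 0.860139, coefficient = 2
x_2 = 1.6250, f(x_2) = 0.997065, coefficient = 2
x_3 = 2.0625, f(x_3) = 0.777095, coefficient = 2
x_4 = 2.5000, f(x_4) = 0.358169, coefficient = 1

I ≈ (0.437500/2) × 6.091398 = 1.332493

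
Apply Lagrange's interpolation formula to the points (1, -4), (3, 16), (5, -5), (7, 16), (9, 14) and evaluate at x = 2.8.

Lagrange interpolation formula:
P(x) = Σ yᵢ × Lᵢ(x)
where Lᵢ(x) = Π_{j≠i} (x - xⱼ)/(xᵢ - xⱼ)

L_0(2.8) = (2.8 - 3)/(1 - 3) × (2.8 - 5)/(1 - 5) × (2.8 - 7)/(1 - 7) × (2.8 - 9)/(1 - 9) = 0.029838
L_1(2.8) = (2.8 - 1)/(3 - 1) × (2.8 - 5)/(3 - 5) × (2.8 - 7)/(3 - 7) × (2.8 - 9)/(3 - 9) = 1.074150
L_2(2.8) = (2.8 - 1)/(5 - 1) × (2.8 - 3)/(5 - 3) × (2.8 - 7)/(5 - 7) × (2.8 - 9)/(5 - 9) = -0.146475
L_3(2.8) = (2.8 - 1)/(7 - 1) × (2.8 - 3)/(7 - 3) × (2.8 - 5)/(7 - 5) × (2.8 - 9)/(7 - 9) = 0.051150
L_4(2.8) = (2.8 - 1)/(9 - 1) × (2.8 - 3)/(9 - 3) × (2.8 - 5)/(9 - 5) × (2.8 - 7)/(9 - 7) = -0.008663

P(2.8) = (-4)×L_0(2.8) + 16×L_1(2.8) + (-5)×L_2(2.8) + 16×L_3(2.8) + 14×L_4(2.8)
P(2.8) = 18.496550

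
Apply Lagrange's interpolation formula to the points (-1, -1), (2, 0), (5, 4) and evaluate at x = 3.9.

Lagrange interpolation formula:
P(x) = Σ yᵢ × Lᵢ(x)
where Lᵢ(x) = Π_{j≠i} (x - xⱼ)/(xᵢ - xⱼ)

L_0(3.9) = (3.9 - 2)/(-1 - 2) × (3.9 - 5)/(-1 - 5) = -0.116111
L_1(3.9) = (3.9 - (-1))/(2 - (-1)) × (3.9 - 5)/(2 - 5) = 0.598889
L_2(3.9) = (3.9 - (-1))/(5 - (-1)) × (3.9 - 2)/(5 - 2) = 0.517222

P(3.9) = (-1)×L_0(3.9) + 0×L_1(3.9) + 4×L_2(3.9)
P(3.9) = 2.185000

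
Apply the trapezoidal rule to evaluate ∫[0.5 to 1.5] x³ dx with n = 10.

f(x) = x³
a = 0.5, b = 1.5, n = 10
h = (b - a)/n = 0.100000

Trapezoidal rule: (h/2)[f(x₀) + 2f(x₁) + 2f(x₂) + ... + f(xₙ)]

x_0 = 0.5000, f(x_0) = 0.125000, coefficient = 1
x_1 = 0.6000, f(x_1) = 0.216000, coefficient = 2
x_2 = 0.7000, f(x_2) = 0.343000, coefficient = 2
x_3 = 0.8000, f(x_3) = 0.512000, coefficient = 2
x_4 = 0.9000, f(x_4) = 0.729000, coefficient = 2
x_5 = 1.0000, f(x_5) = 1.000000, coefficient = 2
x_6 = 1.1000, f(x_6) = 1.331000, coefficient = 2
x_7 = 1.2000, f(x_7) = 1.728000, coefficient = 2
x_8 = 1.3000, f(x_8) = 2.197000, coefficient = 2
x_9 = 1.4000, f(x_9) = 2.744000, coefficient = 2
x_10 = 1.5000, f(x_10) = 3.375000, coefficient = 1

I ≈ (0.100000/2) × 25.100000 = 1.255000
Exact value: 1.250000
Error: 0.005000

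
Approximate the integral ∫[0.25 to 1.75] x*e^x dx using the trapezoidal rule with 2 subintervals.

f(x) = x*e^x
a = 0.25, b = 1.75, n = 2
h = (b - a)/n = 0.750000

Trapezoidal rule: (h/2)[f(x₀) + 2f(x₁) + 2f(x₂) + ... + f(xₙ)]

x_0 = 0.2500, f(x_0) = 0.321006, coefficient = 1
x_1 = 1.0000, f(x_1) = 2.718282, coefficient = 2
x_2 = 1.7500, f(x_2) = 10.070555, coefficient = 1

I ≈ (0.750000/2) × 15.828125 = 5.935547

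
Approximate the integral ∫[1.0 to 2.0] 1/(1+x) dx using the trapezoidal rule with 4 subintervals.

f(x) = 1/(1+x)
a = 1.0, b = 2.0, n = 4
h = (b - a)/n = 0.250000

Trapezoidal rule: (h/2)[f(x₀) + 2f(x₁) + 2f(x₂) + ... + f(xₙ)]

x_0 = 1.0000, f(x_0) = 0.500000, coefficient = 1
x_1 = 1.2500, f(x_1) = 0.444444, coefficient = 2
x_2 = 1.5000, f(x_2) = 0.400000, coefficient = 2
x_3 = 1.7500, f(x_3) = 0.363636, coefficient = 2
x_4 = 2.0000, f(x_4) = 0.333333, coefficient = 1

I ≈ (0.250000/2) × 3.249495 = 0.406187
Exact value: 0.405465
Error: 0.000722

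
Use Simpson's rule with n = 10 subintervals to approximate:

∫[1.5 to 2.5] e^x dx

f(x) = e^x
a = 1.5, b = 2.5, n = 10
h = (b - a)/n = 0.100000

Simpson's rule: (h/3)[f(x₀) + 4f(x₁) + 2f(x₂) + ... + f(xₙ)]

x_0 = 1.5000, f(x_0) = 4.481689, coefficient = 1
x_1 = 1.6000, f(x_1) = 4.953032, coefficient = 4
x_2 = 1.7000, f(x_2) = 5.473947, coefficient = 2
x_3 = 1.8000, f(x_3) = 6.049647, coefficient = 4
x_4 = 1.9000, f(x_4) = 6.685894, coefficient = 2
x_5 = 2.0000, f(x_5) = 7.389056, coefficient = 4
x_6 = 2.1000, f(x_6) = 8.166170, coefficient = 2
x_7 = 2.2000, f(x_7) = 9.025013, coefficient = 4
x_8 = 2.3000, f(x_8) = 9.974182, coefficient = 2
x_9 = 2.4000, f(x_9) = 11.023176, coefficient = 4
x_10 = 2.5000, f(x_10) = 12.182494, coefficient = 1

I ≈ (0.100000/3) × 231.024275 = 7.700809
Exact value: 7.700805
Error: 0.000004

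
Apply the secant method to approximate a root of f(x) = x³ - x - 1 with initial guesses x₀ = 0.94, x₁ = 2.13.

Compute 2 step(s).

f(x) = x³ - x - 1
x₀ = 0.94, x₁ = 2.13

Secant formula: x_{n+1} = x_n - f(x_n)(x_n - x_{n-1})/(f(x_n) - f(x_{n-1}))

Iteration 1:
  f(0.940000) = -1.109416
  f(2.130000) = 6.533597
  x_2 = 2.130000 - 6.533597×(2.130000 - 0.940000)/(6.533597 - (-1.109416))
       = 1.112734
Iteration 2:
  f(2.130000) = 6.533597
  f(1.112734) = -0.734974
  x_3 = 1.112734 - (-0.734974)×(1.112734 - 2.130000)/(-0.734974 - 6.533597)
       = 1.215596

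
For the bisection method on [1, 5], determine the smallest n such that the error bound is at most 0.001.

We need (b-a)/2^n ≤ 0.001
(5 - 1)/2^n ≤ 0.001
4/2^n ≤ 0.001
2^n ≥ 4000
n ≥ log₂(4000) = 11.97
n ≥ 12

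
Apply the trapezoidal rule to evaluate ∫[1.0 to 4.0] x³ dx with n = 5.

f(x) = x³
a = 1.0, b = 4.0, n = 5
h = (b - a)/n = 0.600000

Trapezoidal rule: (h/2)[f(x₀) + 2f(x₁) + 2f(x₂) + ... + f(xₙ)]

x_0 = 1.0000, f(x_0) = 1.000000, coefficient = 1
x_1 = 1.6000, f(x_1) = 4.096000, coefficient = 2
x_2 = 2.2000, f(x_2) = 10.648000, coefficient = 2
x_3 = 2.8000, f(x_3) = 21.952000, coefficient = 2
x_4 = 3.4000, f(x_4) = 39.304000, coefficient = 2
x_5 = 4.0000, f(x_5) = 64.000000, coefficient = 1

I ≈ (0.600000/2) × 217.000000 = 65.100000
Exact value: 63.750000
Error: 1.350000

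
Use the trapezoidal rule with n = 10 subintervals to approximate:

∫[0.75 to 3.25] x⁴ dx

f(x) = x⁴
a = 0.75, b = 3.25, n = 10
h = (b - a)/n = 0.250000

Trapezoidal rule: (h/2)[f(x₀) + 2f(x₁) + 2f(x₂) + ... + f(xₙ)]

x_0 = 0.7500, f(x_0) = 0.316406, coefficient = 1
x_1 = 1.0000, f(x_1) = 1.000000, coefficient = 2
x_2 = 1.2500, f(x_2) = 2.441406, coefficient = 2
x_3 = 1.5000, f(x_3) = 5.062500, coefficient = 2
x_4 = 1.7500, f(x_4) = 9.378906, coefficient = 2
x_5 = 2.0000, f(x_5) = 16.000000, coefficient = 2
x_6 = 2.2500, f(x_6) = 25.628906, coefficient = 2
x_7 = 2.5000, f(x_7) = 39.062500, coefficient = 2
x_8 = 2.7500, f(x_8) = 57.191406, coefficient = 2
x_9 = 3.0000, f(x_9) = 81.000000, coefficient = 2
x_10 = 3.2500, f(x_10) = 111.566406, coefficient = 1

I ≈ (0.250000/2) × 585.414062 = 73.176758
Exact value: 72.470703
Error: 0.706055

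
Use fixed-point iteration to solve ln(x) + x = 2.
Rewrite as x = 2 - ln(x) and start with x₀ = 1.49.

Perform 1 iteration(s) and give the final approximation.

Equation: ln(x) + x = 2
Fixed-point form: x = 2 - ln(x)
x₀ = 1.49

x_1 = g(1.490000) = 1.601224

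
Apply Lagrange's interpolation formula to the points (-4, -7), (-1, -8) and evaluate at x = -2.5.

Lagrange interpolation formula:
P(x) = Σ yᵢ × Lᵢ(x)
where Lᵢ(x) = Π_{j≠i} (x - xⱼ)/(xᵢ - xⱼ)

L_0(-2.5) = (-2.5 - (-1))/(-4 - (-1)) = 0.500000
L_1(-2.5) = (-2.5 - (-4))/(-1 - (-4)) = 0.500000

P(-2.5) = (-7)×L_0(-2.5) + (-8)×L_1(-2.5)
P(-2.5) = -7.500000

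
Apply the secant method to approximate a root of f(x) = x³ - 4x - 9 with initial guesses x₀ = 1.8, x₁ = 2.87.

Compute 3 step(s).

f(x) = x³ - 4x - 9
x₀ = 1.8, x₁ = 2.87

Secant formula: x_{n+1} = x_n - f(x_n)(x_n - x_{n-1})/(f(x_n) - f(x_{n-1}))

Iteration 1:
  f(1.800000) = -10.368000
  f(2.870000) = 3.159903
  x_2 = 2.870000 - 3.159903×(2.870000 - 1.800000)/(3.159903 - (-10.368000))
       = 2.620065
Iteration 2:
  f(2.870000) = 3.159903
  f(2.620065) = -1.494193
  x_3 = 2.620065 - (-1.494193)×(2.620065 - 2.870000)/(-1.494193 - 3.159903)
       = 2.700306
Iteration 3:
  f(2.620065) = -1.494193
  f(2.700306) = -0.111524
  x_4 = 2.700306 - (-0.111524)×(2.700306 - 2.620065)/(-0.111524 - (-1.494193))
       = 2.706779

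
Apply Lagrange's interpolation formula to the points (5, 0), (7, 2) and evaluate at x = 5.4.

Lagrange interpolation formula:
P(x) = Σ yᵢ × Lᵢ(x)
where Lᵢ(x) = Π_{j≠i} (x - xⱼ)/(xᵢ - xⱼ)

L_0(5.4) = (5.4 - 7)/(5 - 7) = 0.800000
L_1(5.4) = (5.4 - 5)/(7 - 5) = 0.200000

P(5.4) = 0×L_0(5.4) + 2×L_1(5.4)
P(5.4) = 0.400000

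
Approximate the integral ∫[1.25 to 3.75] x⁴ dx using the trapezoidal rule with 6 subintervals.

f(x) = x⁴
a = 1.25, b = 3.75, n = 6
h = (b - a)/n = 0.416667

Trapezoidal rule: (h/2)[f(x₀) + 2f(x₁) + 2f(x₂) + ... + f(xₙ)]

x_0 = 1.2500, f(x_0) = 2.441406, coefficient = 1
x_1 = 1.6667, f(x_1) = 7.716049, coefficient = 2
x_2 = 2.0833, f(x_2) = 18.838011, coefficient = 2
x_3 = 2.5000, f(x_3) = 39.062500, coefficient = 2
x_4 = 2.9167, f(x_4) = 72.368104, coefficient = 2
x_5 = 3.3333, f(x_5) = 123.456790, coefficient = 2
x_6 = 3.7500, f(x_6) = 197.753906, coefficient = 1

I ≈ (0.416667/2) × 723.078221 = 150.641296
Exact value: 147.705078
Error: 2.936218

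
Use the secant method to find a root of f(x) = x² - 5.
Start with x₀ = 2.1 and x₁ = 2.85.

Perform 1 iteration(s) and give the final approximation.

f(x) = x² - 5
x₀ = 2.1, x₁ = 2.85

Secant formula: x_{n+1} = x_n - f(x_n)(x_n - x_{n-1})/(f(x_n) - f(x_{n-1}))

Iteration 1:
  f(2.100000) = -0.590000
  f(2.850000) = 3.122500
  x_2 = 2.850000 - 3.122500×(2.850000 - 2.100000)/(3.122500 - (-0.590000))
       = 2.219192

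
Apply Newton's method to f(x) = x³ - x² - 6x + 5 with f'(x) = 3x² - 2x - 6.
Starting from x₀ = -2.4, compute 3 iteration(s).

f(x) = x³ - x² - 6x + 5
f'(x) = 3x² - 2x - 6
x₀ = -2.4

Newton-Raphson formula: x_{n+1} = x_n - f(x_n)/f'(x_n)

Iteration 1:
  f(-2.400000) = -0.184000
  f'(-2.400000) = 16.080000
  x_1 = -2.400000 - (-0.184000)/16.080000 = -2.388557
Iteration 2:
  f(-2.388557) = -0.001072
  f'(-2.388557) = 15.892731
  x_2 = -2.388557 - (-0.001072)/15.892731 = -2.388490
Iteration 3:
  f(-2.388490) = 0.000000
  f'(-2.388490) = 15.891629
  x_3 = -2.388490 - 0.000000/15.891629 = -2.388490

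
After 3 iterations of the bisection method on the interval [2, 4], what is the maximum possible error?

Bisection error bound: |error| ≤ (b-a)/2^n
|error| ≤ (4 - 2)/2^3 = 2/2^3
|error| ≤ 0.2500000000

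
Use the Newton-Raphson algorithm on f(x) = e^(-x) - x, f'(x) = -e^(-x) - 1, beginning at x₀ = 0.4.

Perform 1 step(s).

f(x) = e^(-x) - x
f'(x) = -e^(-x) - 1
x₀ = 0.4

Newton-Raphson formula: x_{n+1} = x_n - f(x_n)/f'(x_n)

Iteration 1:
  f(0.400000) = 0.270320
  f'(0.400000) = -1.670320
  x_1 = 0.400000 - 0.270320/(-1.670320) = 0.561837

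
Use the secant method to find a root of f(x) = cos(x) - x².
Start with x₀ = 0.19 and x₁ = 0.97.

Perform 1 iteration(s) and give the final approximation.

f(x) = cos(x) - x²
x₀ = 0.19, x₁ = 0.97

Secant formula: x_{n+1} = x_n - f(x_n)(x_n - x_{n-1})/(f(x_n) - f(x_{n-1}))

Iteration 1:
  f(0.190000) = 0.945904
  f(0.970000) = -0.375600
  x_2 = 0.970000 - (-0.375600)×(0.970000 - 0.190000)/(-0.375600 - 0.945904)
       = 0.748307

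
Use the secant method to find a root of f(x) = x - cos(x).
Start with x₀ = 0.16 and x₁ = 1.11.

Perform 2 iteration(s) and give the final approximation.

f(x) = x - cos(x)
x₀ = 0.16, x₁ = 1.11

Secant formula: x_{n+1} = x_n - f(x_n)(x_n - x_{n-1})/(f(x_n) - f(x_{n-1}))

Iteration 1:
  f(0.160000) = -0.827227
  f(1.110000) = 0.665338
  x_2 = 1.110000 - 0.665338×(1.110000 - 0.160000)/(0.665338 - (-0.827227))
       = 0.686520
Iteration 2:
  f(1.110000) = 0.665338
  f(0.686520) = -0.086936
  x_3 = 0.686520 - (-0.086936)×(0.686520 - 1.110000)/(-0.086936 - 0.665338)
       = 0.735459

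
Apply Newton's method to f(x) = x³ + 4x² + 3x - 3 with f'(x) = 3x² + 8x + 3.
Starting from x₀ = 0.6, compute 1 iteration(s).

f(x) = x³ + 4x² + 3x - 3
f'(x) = 3x² + 8x + 3
x₀ = 0.6

Newton-Raphson formula: x_{n+1} = x_n - f(x_n)/f'(x_n)

Iteration 1:
  f(0.600000) = 0.456000
  f'(0.600000) = 8.880000
  x_1 = 0.600000 - 0.456000/8.880000 = 0.548649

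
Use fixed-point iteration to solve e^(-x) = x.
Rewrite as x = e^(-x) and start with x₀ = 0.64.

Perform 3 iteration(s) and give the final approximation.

Equation: e^(-x) = x
Fixed-point form: x = e^(-x)
x₀ = 0.64

x_1 = g(0.640000) = 0.527292
x_2 = g(0.527292) = 0.590201
x_3 = g(0.590201) = 0.554216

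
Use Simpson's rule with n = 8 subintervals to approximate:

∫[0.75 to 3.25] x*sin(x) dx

f(x) = x*sin(x)
a = 0.75, b = 3.25, n = 8
h = (b - a)/n = 0.312500

Simpson's rule: (h/3)[f(x₀) + 4f(x₁) + 2f(x₂) + ... + f(xₙ)]

x_0 = 0.7500, f(x_0) = 0.511229, coefficient = 1
x_1 = 1.0625, f(x_1) = 0.928173, coefficient = 4
x_2 = 1.3750, f(x_2) = 1.348728, coefficient = 2
x_3 = 1.6875, f(x_3) = 1.676021, coefficient = 4
x_4 = 2.0000, f(x_4) = 1.818595, coefficient = 2
x_5 = 2.3125, f(x_5) = 1.705050, coefficient = 4
x_6 = 2.6250, f(x_6) = 1.296541, coefficient = 2
x_7 = 2.9375, f(x_7) = 0.595369, coefficient = 4
x_8 = 3.2500, f(x_8) = -0.351634, coefficient = 1

I ≈ (0.312500/3) × 28.705774 = 2.990185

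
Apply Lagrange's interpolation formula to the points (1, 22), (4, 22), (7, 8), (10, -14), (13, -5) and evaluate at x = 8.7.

Lagrange interpolation formula:
P(x) = Σ yᵢ × Lᵢ(x)
where Lᵢ(x) = Π_{j≠i} (x - xⱼ)/(xᵢ - xⱼ)

L_0(8.7) = (8.7 - 4)/(1 - 4) × (8.7 - 7)/(1 - 7) × (8.7 - 10)/(1 - 10) × (8.7 - 13)/(1 - 13) = 0.022975
L_1(8.7) = (8.7 - 1)/(4 - 1) × (8.7 - 7)/(4 - 7) × (8.7 - 10)/(4 - 10) × (8.7 - 13)/(4 - 13) = -0.150562
L_2(8.7) = (8.7 - 1)/(7 - 1) × (8.7 - 4)/(7 - 4) × (8.7 - 10)/(7 - 10) × (8.7 - 13)/(7 - 13) = 0.624389
L_3(8.7) = (8.7 - 1)/(10 - 1) × (8.7 - 4)/(10 - 4) × (8.7 - 7)/(10 - 7) × (8.7 - 13)/(10 - 13) = 0.544339
L_4(8.7) = (8.7 - 1)/(13 - 1) × (8.7 - 4)/(13 - 4) × (8.7 - 7)/(13 - 7) × (8.7 - 10)/(13 - 10) = -0.041142

P(8.7) = 22×L_0(8.7) + 22×L_1(8.7) + 8×L_2(8.7) + (-14)×L_3(8.7) + (-5)×L_4(8.7)
P(8.7) = -5.226832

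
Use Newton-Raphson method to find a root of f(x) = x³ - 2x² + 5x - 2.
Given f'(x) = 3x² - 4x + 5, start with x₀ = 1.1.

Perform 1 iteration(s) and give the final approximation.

f(x) = x³ - 2x² + 5x - 2
f'(x) = 3x² - 4x + 5
x₀ = 1.1

Newton-Raphson formula: x_{n+1} = x_n - f(x_n)/f'(x_n)

Iteration 1:
  f(1.100000) = 2.411000
  f'(1.100000) = 4.230000
  x_1 = 1.100000 - 2.411000/4.230000 = 0.530024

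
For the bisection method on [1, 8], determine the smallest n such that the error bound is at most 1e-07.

We need (b-a)/2^n ≤ 1e-07
(8 - 1)/2^n ≤ 1e-07
7/2^n ≤ 1e-07
2^n ≥ 70000000
n ≥ log₂(70000000) = 26.06
n ≥ 27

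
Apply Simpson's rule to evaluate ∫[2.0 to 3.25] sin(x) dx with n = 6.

f(x) = sin(x)
a = 2.0, b = 3.25, n = 6
h = (b - a)/n = 0.208333

Simpson's rule: (h/3)[f(x₀) + 4f(x₁) + 2f(x₂) + ... + f(xₙ)]

x_0 = 2.0000, f(x_0) = 0.909297, coefficient = 1
x_1 = 2.2083, f(x_1) = 0.803564, coefficient = 4
x_2 = 2.4167, f(x_2) = 0.663080, coefficient = 2
x_3 = 2.6250, f(x_3) = 0.493920, coefficient = 4
x_4 = 2.8333, f(x_4) = 0.303400, coefficient = 2
x_5 = 3.0417, f(x_5) = 0.099760, coefficient = 4
x_6 = 3.2500, f(x_6) = -0.108195, coefficient = 1

I ≈ (0.208333/3) × 8.323040 = 0.577989
Exact value: 0.577983
Error: 0.000006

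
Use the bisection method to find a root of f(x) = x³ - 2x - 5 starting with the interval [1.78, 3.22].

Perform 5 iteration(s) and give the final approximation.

f(x) = x³ - 2x - 5
Initial interval: [1.78, 3.22]

Iteration 1:
  c_1 = (1.780000 + 3.220000)/2 = 2.500000
  f(c_1) = f(2.500000) = 5.625000
  f(a) × f(c) < 0, new interval: [1.780000, 2.500000]
Iteration 2:
  c_2 = (1.780000 + 2.500000)/2 = 2.140000
  f(c_2) = f(2.140000) = 0.520344
  f(a) × f(c) < 0, new interval: [1.780000, 2.140000]
Iteration 3:
  c_3 = (1.780000 + 2.140000)/2 = 1.960000
  f(c_3) = f(1.960000) = -1.390464
  f(a) × f(c) ≥ 0, new interval: [1.960000, 2.140000]
Iteration 4:
  c_4 = (1.960000 + 2.140000)/2 = 2.050000
  f(c_4) = f(2.050000) = -0.484875
  f(a) × f(c) ≥ 0, new interval: [2.050000, 2.140000]
Iteration 5:
  c_5 = (2.050000 + 2.140000)/2 = 2.095000
  f(c_5) = f(2.095000) = 0.005007
  f(a) × f(c) < 0, new interval: [2.050000, 2.095000]

After 5 iteration(s), the approximation is c_5 = 2.095000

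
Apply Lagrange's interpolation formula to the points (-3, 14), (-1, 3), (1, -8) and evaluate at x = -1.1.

Lagrange interpolation formula:
P(x) = Σ yᵢ × Lᵢ(x)
where Lᵢ(x) = Π_{j≠i} (x - xⱼ)/(xᵢ - xⱼ)

L_0(-1.1) = (-1.1 - (-1))/(-3 - (-1)) × (-1.1 - 1)/(-3 - 1) = 0.026250
L_1(-1.1) = (-1.1 - (-3))/(-1 - (-3)) × (-1.1 - 1)/(-1 - 1) = 0.997500
L_2(-1.1) = (-1.1 - (-3))/(1 - (-3)) × (-1.1 - (-1))/(1 - (-1)) = -0.023750

P(-1.1) = 14×L_0(-1.1) + 3×L_1(-1.1) + (-8)×L_2(-1.1)
P(-1.1) = 3.550000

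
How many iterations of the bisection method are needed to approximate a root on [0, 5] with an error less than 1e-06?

We need (b-a)/2^n ≤ 1e-06
(5 - 0)/2^n ≤ 1e-06
5/2^n ≤ 1e-06
2^n ≥ 5000000
n ≥ log₂(5000000) = 22.25
n ≥ 23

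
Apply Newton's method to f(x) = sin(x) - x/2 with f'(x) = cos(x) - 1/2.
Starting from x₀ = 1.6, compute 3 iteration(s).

f(x) = sin(x) - x/2
f'(x) = cos(x) - 1/2
x₀ = 1.6

Newton-Raphson formula: x_{n+1} = x_n - f(x_n)/f'(x_n)

Iteration 1:
  f(1.600000) = 0.199574
  f'(1.600000) = -0.529200
  x_1 = 1.600000 - 0.199574/(-0.529200) = 1.977124
Iteration 2:
  f(1.977124) = -0.069983
  f'(1.977124) = -0.895238
  x_2 = 1.977124 - (-0.069983)/(-0.895238) = 1.898951
Iteration 3:
  f(1.898951) = -0.002837
  f'(1.898951) = -0.822297
  x_3 = 1.898951 - (-0.002837)/(-0.822297) = 1.895501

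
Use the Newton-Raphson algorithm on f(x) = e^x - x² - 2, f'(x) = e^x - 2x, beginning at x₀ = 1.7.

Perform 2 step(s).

f(x) = e^x - x² - 2
f'(x) = e^x - 2x
x₀ = 1.7

Newton-Raphson formula: x_{n+1} = x_n - f(x_n)/f'(x_n)

Iteration 1:
  f(1.700000) = 0.583947
  f'(1.700000) = 2.073947
  x_1 = 1.700000 - 0.583947/2.073947 = 1.418437
Iteration 2:
  f(1.418437) = 0.118695
  f'(1.418437) = 1.293785
  x_2 = 1.418437 - 0.118695/1.293785 = 1.326694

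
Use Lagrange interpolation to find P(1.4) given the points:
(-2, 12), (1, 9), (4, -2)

Lagrange interpolation formula:
P(x) = Σ yᵢ × Lᵢ(x)
where Lᵢ(x) = Π_{j≠i} (x - xⱼ)/(xᵢ - xⱼ)

L_0(1.4) = (1.4 - 1)/(-2 - 1) × (1.4 - 4)/(-2 - 4) = -0.057778
L_1(1.4) = (1.4 - (-2))/(1 - (-2)) × (1.4 - 4)/(1 - 4) = 0.982222
L_2(1.4) = (1.4 - (-2))/(4 - (-2)) × (1.4 - 1)/(4 - 1) = 0.075556

P(1.4) = 12×L_0(1.4) + 9×L_1(1.4) + (-2)×L_2(1.4)
P(1.4) = 7.995556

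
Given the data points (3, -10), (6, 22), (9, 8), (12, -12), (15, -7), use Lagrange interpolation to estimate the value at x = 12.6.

Lagrange interpolation formula:
P(x) = Σ yᵢ × Lᵢ(x)
where Lᵢ(x) = Π_{j≠i} (x - xⱼ)/(xᵢ - xⱼ)

L_0(12.6) = (12.6 - 6)/(3 - 6) × (12.6 - 9)/(3 - 9) × (12.6 - 12)/(3 - 12) × (12.6 - 15)/(3 - 15) = -0.017600
L_1(12.6) = (12.6 - 3)/(6 - 3) × (12.6 - 9)/(6 - 9) × (12.6 - 12)/(6 - 12) × (12.6 - 15)/(6 - 15) = 0.102400
L_2(12.6) = (12.6 - 3)/(9 - 3) × (12.6 - 6)/(9 - 6) × (12.6 - 12)/(9 - 12) × (12.6 - 15)/(9 - 15) = -0.281600
L_3(12.6) = (12.6 - 3)/(12 - 3) × (12.6 - 6)/(12 - 6) × (12.6 - 9)/(12 - 9) × (12.6 - 15)/(12 - 15) = 1.126400
L_4(12.6) = (12.6 - 3)/(15 - 3) × (12.6 - 6)/(15 - 6) × (12.6 - 9)/(15 - 9) × (12.6 - 12)/(15 - 12) = 0.070400

P(12.6) = (-10)×L_0(12.6) + 22×L_1(12.6) + 8×L_2(12.6) + (-12)×L_3(12.6) + (-7)×L_4(12.6)
P(12.6) = -13.833600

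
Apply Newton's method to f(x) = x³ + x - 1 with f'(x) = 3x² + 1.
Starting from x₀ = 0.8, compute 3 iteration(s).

f(x) = x³ + x - 1
f'(x) = 3x² + 1
x₀ = 0.8

Newton-Raphson formula: x_{n+1} = x_n - f(x_n)/f'(x_n)

Iteration 1:
  f(0.800000) = 0.312000
  f'(0.800000) = 2.920000
  x_1 = 0.800000 - 0.312000/2.920000 = 0.693151
Iteration 2:
  f(0.693151) = 0.026180
  f'(0.693151) = 2.441374
  x_2 = 0.693151 - 0.026180/2.441374 = 0.682427
Iteration 3:
  f(0.682427) = 0.000238
  f'(0.682427) = 2.397120
  x_3 = 0.682427 - 0.000238/2.397120 = 0.682328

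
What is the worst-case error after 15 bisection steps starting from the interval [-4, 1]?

Bisection error bound: |error| ≤ (b-a)/2^n
|error| ≤ (1 - (-4))/2^15 = 5/2^15
|error| ≤ 0.0001525879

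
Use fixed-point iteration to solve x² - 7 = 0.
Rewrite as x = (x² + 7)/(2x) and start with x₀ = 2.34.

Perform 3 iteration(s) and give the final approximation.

Equation: x² - 7 = 0
Fixed-point form: x = (x² + 7)/(2x)
x₀ = 2.34

x_1 = g(2.340000) = 2.665726
x_2 = g(2.665726) = 2.645826
x_3 = g(2.645826) = 2.645751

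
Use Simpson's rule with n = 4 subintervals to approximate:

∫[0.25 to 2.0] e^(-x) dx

f(x) = e^(-x)
a = 0.25, b = 2.0, n = 4
h = (b - a)/n = 0.437500

Simpson's rule: (h/3)[f(x₀) + 4f(x₁) + 2f(x₂) + ... + f(xₙ)]

x_0 = 0.2500, f(x_0) = 0.778801, coefficient = 1
x_1 = 0.6875, f(x_1) = 0.502832, coefficient = 4
x_2 = 1.1250, f(x_2) = 0.324652, coefficient = 2
x_3 = 1.5625, f(x_3) = 0.209611, coefficient = 4
x_4 = 2.0000, f(x_4) = 0.135335, coefficient = 1

I ≈ (0.437500/3) × 4.413213 = 0.643594
Exact value: 0.643465
Error: 0.000128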